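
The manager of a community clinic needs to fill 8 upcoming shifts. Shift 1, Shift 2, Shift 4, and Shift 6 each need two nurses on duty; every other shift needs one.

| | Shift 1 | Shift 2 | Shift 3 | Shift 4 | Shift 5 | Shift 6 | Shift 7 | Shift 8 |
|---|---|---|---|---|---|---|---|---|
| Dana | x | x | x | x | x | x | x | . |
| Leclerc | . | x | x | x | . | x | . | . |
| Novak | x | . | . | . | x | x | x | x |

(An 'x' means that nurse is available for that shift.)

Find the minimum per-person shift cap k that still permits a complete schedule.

With 3 nurses and 12 worker-slots to fill, someone must work at least ⌈12/3⌉ = 4 shifts, so k ≥ 4.
k = 4 works: Shift 1→Dana+Novak, Shift 2→Dana+Leclerc, Shift 3→Leclerc, Shift 4→Dana+Leclerc, Shift 5→Dana, Shift 6→Leclerc+Novak, Shift 7→Novak, Shift 8→Novak.
Loads: Dana 4, Leclerc 4, Novak 4 — all ≤ 4.

4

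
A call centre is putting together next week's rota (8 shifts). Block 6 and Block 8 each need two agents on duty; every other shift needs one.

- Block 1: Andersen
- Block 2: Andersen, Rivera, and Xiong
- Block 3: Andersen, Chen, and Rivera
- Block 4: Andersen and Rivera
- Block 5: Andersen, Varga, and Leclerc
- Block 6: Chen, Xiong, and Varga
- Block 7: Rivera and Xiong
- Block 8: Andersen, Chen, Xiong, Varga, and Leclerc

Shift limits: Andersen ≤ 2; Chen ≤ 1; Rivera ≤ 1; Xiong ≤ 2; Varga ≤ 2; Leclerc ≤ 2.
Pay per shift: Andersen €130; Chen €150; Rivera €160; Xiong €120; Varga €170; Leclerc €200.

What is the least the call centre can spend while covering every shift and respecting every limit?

Block 1 can only be covered by Andersen, so that assignment is forced.
Picking the cheapest available agent for each shift independently would cost €1280, but that ignores the shift limits.
An optimal schedule: Block 1→Andersen, Block 2→Xiong, Block 3→Chen, Block 4→Andersen, Block 5→Leclerc, Block 6→Xiong+Varga, Block 7→Rivera, Block 8→Varga+Leclerc.
Total: 130 + 120 + 150 + 130 + 200 + 120 + 170 + 160 + 170 + 200 = €1550.

€1550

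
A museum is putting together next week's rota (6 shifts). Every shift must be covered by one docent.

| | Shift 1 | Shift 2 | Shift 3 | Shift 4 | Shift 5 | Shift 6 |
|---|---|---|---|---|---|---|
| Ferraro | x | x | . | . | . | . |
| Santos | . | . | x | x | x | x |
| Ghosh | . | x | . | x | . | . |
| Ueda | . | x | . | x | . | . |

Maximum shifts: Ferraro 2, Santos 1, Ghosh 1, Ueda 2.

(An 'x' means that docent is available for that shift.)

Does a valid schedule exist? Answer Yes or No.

No

Total capacity is 6 and 6 slots are needed, so capacity alone doesn't rule it out.
Shifts {Shift 3, Shift 5} need 2 worker-slots in total, but the docents available for any of those shifts (Santos) can supply at most 1 among them. So no valid schedule exists.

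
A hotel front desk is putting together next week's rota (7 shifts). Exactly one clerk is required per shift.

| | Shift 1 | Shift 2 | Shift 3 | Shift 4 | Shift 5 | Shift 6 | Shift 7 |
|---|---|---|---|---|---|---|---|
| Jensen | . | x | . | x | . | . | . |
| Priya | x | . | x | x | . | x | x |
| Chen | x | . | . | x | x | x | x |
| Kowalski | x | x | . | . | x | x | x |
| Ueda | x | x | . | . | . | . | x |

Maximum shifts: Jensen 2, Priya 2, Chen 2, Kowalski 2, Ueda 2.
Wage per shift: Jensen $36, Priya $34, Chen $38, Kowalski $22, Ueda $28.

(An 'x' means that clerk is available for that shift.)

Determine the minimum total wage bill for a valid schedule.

$204

Shift 3 can only be covered by Priya, so that assignment is forced.
Picking the cheapest available clerk for each shift independently would cost $178, but that ignores the shift limits.
An optimal schedule: Shift 1→Ueda, Shift 2→Kowalski, Shift 3→Priya, Shift 4→Jensen, Shift 5→Kowalski, Shift 6→Priya, Shift 7→Ueda.
Total: 28 + 22 + 34 + 36 + 22 + 34 + 28 = $204.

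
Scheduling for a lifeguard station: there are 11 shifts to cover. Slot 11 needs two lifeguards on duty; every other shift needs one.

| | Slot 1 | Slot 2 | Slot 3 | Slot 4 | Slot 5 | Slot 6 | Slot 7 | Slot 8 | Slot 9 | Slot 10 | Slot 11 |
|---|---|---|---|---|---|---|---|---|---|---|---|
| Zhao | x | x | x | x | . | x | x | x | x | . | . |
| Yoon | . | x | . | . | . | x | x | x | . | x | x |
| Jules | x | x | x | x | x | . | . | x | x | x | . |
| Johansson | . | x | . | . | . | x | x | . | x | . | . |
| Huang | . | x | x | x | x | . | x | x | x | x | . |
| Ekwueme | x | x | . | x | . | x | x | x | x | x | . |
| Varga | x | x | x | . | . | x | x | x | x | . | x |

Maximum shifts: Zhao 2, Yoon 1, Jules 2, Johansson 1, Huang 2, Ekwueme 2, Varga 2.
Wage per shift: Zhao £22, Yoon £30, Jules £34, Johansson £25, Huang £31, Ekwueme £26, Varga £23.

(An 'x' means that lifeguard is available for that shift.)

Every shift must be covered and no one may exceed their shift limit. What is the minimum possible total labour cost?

£327

Slot 11 can only be covered by Yoon and Varga, so that assignment is forced.
Picking the cheapest available lifeguard for each shift independently would cost £286, but that ignores the shift limits.
An optimal schedule: Slot 1→Zhao, Slot 2→Varga, Slot 3→Zhao, Slot 4→Jules, Slot 5→Jules, Slot 6→Johansson, Slot 7→Huang, Slot 8→Ekwueme, Slot 9→Ekwueme, Slot 10→Huang, Slot 11→Yoon+Varga.
Total: 22 + 23 + 22 + 34 + 34 + 25 + 31 + 26 + 26 + 31 + 30 + 23 = £327.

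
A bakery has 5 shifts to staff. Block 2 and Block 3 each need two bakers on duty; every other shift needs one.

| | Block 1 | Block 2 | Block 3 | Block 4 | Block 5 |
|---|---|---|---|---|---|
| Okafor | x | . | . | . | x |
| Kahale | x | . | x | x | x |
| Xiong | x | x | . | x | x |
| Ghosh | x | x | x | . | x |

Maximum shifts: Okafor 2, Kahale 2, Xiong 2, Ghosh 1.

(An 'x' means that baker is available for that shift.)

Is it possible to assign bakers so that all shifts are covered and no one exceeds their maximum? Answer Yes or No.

Total capacity is 7 and 7 slots are needed, so capacity alone doesn't rule it out.
Shifts {Block 2, Block 3} need 4 worker-slots in total, but the bakers available for any of those shifts (Kahale, Xiong, and Ghosh) can supply at most 3 among them. So no valid schedule exists.

No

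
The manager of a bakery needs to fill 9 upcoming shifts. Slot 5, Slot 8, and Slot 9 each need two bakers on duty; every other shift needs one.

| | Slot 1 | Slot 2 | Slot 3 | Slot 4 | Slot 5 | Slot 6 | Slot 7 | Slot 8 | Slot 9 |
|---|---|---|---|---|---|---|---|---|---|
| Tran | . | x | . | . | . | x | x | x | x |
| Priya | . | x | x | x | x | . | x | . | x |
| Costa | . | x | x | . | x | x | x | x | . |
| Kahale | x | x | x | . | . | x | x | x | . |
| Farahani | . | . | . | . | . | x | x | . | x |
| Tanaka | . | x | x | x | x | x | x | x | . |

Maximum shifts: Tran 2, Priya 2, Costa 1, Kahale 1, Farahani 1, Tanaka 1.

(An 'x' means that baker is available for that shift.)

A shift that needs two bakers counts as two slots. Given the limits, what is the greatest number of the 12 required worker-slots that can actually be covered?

Total capacity across all bakers is 2+2+1+1+1+1 = 8, and 12 slots are needed, so at most 8 can be filled.
An assignment achieving 8: Slot 1→Kahale, Slot 3→Tanaka, Slot 4→Priya, Slot 5→Priya+Costa, Slot 8→Tran, Slot 9→Tran+Farahani.
Loads: Tran 2/2, Priya 2/2, Costa 1/1, Kahale 1/1, Farahani 1/1, Tanaka 1/1.

8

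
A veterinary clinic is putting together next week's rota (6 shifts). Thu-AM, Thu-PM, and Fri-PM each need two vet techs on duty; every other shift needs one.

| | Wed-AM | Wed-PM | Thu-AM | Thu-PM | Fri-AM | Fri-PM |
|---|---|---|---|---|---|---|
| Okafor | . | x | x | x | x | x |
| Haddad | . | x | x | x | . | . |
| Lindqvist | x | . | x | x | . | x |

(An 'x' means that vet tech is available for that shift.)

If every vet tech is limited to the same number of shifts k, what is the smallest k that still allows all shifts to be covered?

3

With 3 vet techs and 9 worker-slots to fill, someone must work at least ⌈9/3⌉ = 3 shifts, so k ≥ 3.
k = 3 works: Wed-AM→Lindqvist, Wed-PM→Haddad, Thu-AM→Okafor+Haddad, Thu-PM→Haddad+Lindqvist, Fri-AM→Okafor, Fri-PM→Okafor+Lindqvist.
Loads: Okafor 3, Haddad 3, Lindqvist 3 — all ≤ 3.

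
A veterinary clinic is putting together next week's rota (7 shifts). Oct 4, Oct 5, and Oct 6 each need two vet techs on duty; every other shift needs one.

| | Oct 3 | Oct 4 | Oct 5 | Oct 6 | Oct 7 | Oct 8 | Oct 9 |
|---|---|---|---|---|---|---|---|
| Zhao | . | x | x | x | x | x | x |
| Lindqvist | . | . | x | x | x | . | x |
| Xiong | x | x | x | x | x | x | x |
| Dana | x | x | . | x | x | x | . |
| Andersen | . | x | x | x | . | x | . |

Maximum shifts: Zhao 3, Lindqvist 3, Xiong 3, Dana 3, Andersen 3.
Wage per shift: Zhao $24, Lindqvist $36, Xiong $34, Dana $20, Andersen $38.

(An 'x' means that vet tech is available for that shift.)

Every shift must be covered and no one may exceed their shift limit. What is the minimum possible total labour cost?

$270

Picking the cheapest available vet tech for each shift independently would cost $230, but that ignores the shift limits.
An optimal schedule: Oct 3→Dana, Oct 4→Zhao+Xiong, Oct 5→Zhao+Xiong, Oct 6→Xiong+Lindqvist, Oct 7→Dana, Oct 8→Dana, Oct 9→Zhao.
Total: 20 + 24 + 34 + 24 + 34 + 34 + 36 + 20 + 20 + 24 = $270.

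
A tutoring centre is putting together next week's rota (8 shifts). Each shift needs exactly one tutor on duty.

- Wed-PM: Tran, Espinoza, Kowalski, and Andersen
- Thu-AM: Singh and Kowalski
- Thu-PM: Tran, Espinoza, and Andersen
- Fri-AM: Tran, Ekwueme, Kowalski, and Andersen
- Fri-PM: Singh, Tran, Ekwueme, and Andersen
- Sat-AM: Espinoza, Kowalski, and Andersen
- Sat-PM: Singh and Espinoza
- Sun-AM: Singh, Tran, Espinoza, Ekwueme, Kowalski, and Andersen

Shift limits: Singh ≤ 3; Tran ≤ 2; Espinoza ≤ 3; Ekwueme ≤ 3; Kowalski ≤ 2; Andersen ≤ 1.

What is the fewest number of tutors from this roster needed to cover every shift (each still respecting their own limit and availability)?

3

8 slots to fill and no one can take more than 3, so at least ⌈8/3⌉ = 3 tutors are needed.
Singh, Tran, and Espinoza alone can cover everything: Wed-PM→Tran, Thu-AM→Singh, Thu-PM→Espinoza, Fri-AM→Tran, Fri-PM→Singh, Sat-AM→Espinoza, Sat-PM→Singh, Sun-AM→Espinoza.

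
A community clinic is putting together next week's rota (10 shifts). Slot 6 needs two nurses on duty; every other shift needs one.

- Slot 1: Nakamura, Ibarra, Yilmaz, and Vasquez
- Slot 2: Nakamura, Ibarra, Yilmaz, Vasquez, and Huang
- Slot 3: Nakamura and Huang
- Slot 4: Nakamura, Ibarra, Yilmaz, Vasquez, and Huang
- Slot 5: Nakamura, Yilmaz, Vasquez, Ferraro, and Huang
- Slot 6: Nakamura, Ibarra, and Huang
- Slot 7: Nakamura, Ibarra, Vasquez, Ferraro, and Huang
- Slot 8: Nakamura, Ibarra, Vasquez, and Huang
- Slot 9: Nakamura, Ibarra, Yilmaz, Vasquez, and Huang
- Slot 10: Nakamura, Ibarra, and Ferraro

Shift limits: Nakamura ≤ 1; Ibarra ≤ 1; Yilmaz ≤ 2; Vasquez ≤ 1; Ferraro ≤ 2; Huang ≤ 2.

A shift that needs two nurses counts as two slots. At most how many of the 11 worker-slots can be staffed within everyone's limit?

9

Total capacity across all nurses is 1+1+2+1+2+2 = 9, and 11 slots are needed, so at most 9 can be filled.
An assignment achieving 9: Slot 1→Yilmaz, Slot 2→Yilmaz, Slot 3→Nakamura, Slot 4→Huang, Slot 5→Ferraro, Slot 6→Ibarra+Huang, Slot 8→Vasquez, Slot 10→Ferraro.
Loads: Nakamura 1/1, Ibarra 1/1, Yilmaz 2/2, Vasquez 1/1, Ferraro 2/2, Huang 2/2.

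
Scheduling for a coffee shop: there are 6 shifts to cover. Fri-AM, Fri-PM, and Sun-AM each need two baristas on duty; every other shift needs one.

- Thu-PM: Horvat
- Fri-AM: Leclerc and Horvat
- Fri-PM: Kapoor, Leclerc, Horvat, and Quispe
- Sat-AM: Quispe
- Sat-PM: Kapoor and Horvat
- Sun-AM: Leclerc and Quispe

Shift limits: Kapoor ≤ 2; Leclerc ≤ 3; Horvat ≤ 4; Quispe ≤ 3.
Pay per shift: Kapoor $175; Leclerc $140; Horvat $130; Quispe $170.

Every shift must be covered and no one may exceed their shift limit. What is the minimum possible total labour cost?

$1280

Thu-PM can only be covered by Horvat, so that assignment is forced.
Fri-AM can only be covered by Leclerc and Horvat, so that assignment is forced.
Sat-AM can only be covered by Quispe, so that assignment is forced.
Picking the cheapest available barista for each shift independently would cost $1280, and that bound is achievable.
An optimal schedule: Thu-PM→Horvat, Fri-AM→Horvat+Leclerc, Fri-PM→Horvat+Leclerc, Sat-AM→Quispe, Sat-PM→Horvat, Sun-AM→Leclerc+Quispe.
Total: 130 + 130 + 140 + 130 + 140 + 170 + 130 + 140 + 170 = $1280.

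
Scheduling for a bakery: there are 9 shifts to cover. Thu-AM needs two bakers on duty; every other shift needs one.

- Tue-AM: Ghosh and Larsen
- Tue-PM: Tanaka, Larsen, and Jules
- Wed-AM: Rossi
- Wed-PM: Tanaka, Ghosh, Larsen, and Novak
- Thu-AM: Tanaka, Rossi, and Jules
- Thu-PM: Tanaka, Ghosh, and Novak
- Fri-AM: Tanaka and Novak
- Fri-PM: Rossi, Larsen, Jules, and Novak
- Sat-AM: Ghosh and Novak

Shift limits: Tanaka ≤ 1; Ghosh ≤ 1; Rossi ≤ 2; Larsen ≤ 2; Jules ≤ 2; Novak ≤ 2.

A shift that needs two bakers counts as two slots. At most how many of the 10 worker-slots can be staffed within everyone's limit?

Total capacity across all bakers is 1+1+2+2+2+2 = 10, and 10 slots are needed, so at most 10 can be filled.
An assignment achieving 10: Tue-AM→Ghosh, Tue-PM→Larsen, Wed-AM→Rossi, Wed-PM→Larsen, Thu-AM→Rossi+Jules, Thu-PM→Novak, Fri-AM→Tanaka, Fri-PM→Jules, Sat-AM→Novak.
Loads: Tanaka 1/1, Ghosh 1/1, Rossi 2/2, Larsen 2/2, Jules 2/2, Novak 2/2.

10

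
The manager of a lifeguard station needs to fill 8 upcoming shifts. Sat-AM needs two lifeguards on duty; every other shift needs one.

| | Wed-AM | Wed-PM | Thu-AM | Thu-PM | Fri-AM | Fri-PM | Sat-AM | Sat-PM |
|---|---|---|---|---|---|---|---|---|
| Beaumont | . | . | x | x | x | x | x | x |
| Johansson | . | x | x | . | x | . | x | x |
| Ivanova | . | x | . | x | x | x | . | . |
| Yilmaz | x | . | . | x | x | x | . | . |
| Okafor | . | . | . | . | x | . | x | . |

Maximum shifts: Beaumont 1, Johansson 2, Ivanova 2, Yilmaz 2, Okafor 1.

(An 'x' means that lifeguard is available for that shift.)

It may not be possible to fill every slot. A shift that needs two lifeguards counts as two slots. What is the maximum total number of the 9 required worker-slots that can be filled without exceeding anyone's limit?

Total capacity across all lifeguards is 1+2+2+2+1 = 8, and 9 slots are needed, so at most 8 can be filled.
An assignment achieving 8: Wed-AM→Yilmaz, Wed-PM→Johansson, Thu-AM→Beaumont, Thu-PM→Ivanova, Fri-AM→Yilmaz, Fri-PM→Ivanova, Sat-AM→Okafor, Sat-PM→Johansson.
Loads: Beaumont 1/1, Johansson 2/2, Ivanova 2/2, Yilmaz 2/2, Okafor 1/1.

8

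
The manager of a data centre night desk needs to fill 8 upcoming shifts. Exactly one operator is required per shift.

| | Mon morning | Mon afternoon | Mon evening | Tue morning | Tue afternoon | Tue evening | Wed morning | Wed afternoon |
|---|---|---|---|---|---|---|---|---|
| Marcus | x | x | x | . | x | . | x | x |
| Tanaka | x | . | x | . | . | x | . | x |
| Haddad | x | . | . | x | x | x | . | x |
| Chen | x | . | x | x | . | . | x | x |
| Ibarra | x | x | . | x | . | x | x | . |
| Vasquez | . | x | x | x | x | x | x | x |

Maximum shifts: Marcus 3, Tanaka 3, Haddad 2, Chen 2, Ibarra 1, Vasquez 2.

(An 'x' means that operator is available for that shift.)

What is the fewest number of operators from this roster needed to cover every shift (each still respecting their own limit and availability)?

3

8 slots to fill and no one can take more than 3, so at least ⌈8/3⌉ = 3 operators are needed.
Marcus, Tanaka, and Haddad alone can cover everything: Mon morning→Tanaka, Mon afternoon→Marcus, Mon evening→Marcus, Tue morning→Haddad, Tue afternoon→Haddad, Tue evening→Tanaka, Wed morning→Marcus, Wed afternoon→Tanaka.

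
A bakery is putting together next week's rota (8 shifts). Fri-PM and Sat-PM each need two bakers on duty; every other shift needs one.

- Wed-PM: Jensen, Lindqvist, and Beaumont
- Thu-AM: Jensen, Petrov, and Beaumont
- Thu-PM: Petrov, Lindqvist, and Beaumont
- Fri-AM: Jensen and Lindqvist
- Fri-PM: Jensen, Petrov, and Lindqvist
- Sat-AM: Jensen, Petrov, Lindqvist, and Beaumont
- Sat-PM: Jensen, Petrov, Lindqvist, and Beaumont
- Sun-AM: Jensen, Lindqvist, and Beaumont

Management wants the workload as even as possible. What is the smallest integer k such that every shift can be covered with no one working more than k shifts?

3

With 4 bakers and 10 worker-slots to fill, someone must work at least ⌈10/4⌉ = 3 shifts, so k ≥ 3.
k = 3 works: Wed-PM→Jensen, Thu-AM→Jensen, Thu-PM→Petrov, Fri-AM→Jensen, Fri-PM→Petrov+Lindqvist, Sat-AM→Petrov, Sat-PM→Lindqvist+Beaumont, Sun-AM→Lindqvist.
Loads: Jensen 3, Petrov 3, Lindqvist 3, Beaumont 1 — all ≤ 3.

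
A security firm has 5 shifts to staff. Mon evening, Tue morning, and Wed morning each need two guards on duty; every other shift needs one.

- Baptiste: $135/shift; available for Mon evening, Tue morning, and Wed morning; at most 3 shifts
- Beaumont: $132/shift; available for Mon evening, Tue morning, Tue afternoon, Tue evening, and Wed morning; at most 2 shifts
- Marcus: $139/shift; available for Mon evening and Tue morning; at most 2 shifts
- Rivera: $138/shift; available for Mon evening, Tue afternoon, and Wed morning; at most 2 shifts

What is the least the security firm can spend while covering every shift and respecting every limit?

Tue evening can only be covered by Beaumont, so that assignment is forced.
Picking the cheapest available guard for each shift independently would cost $1065, but that ignores the shift limits.
An optimal schedule: Mon evening→Baptiste+Rivera, Tue morning→Baptiste+Marcus, Tue afternoon→Beaumont, Tue evening→Beaumont, Wed morning→Baptiste+Rivera.
Total: 135 + 138 + 135 + 139 + 132 + 132 + 135 + 138 = $1084.

$1084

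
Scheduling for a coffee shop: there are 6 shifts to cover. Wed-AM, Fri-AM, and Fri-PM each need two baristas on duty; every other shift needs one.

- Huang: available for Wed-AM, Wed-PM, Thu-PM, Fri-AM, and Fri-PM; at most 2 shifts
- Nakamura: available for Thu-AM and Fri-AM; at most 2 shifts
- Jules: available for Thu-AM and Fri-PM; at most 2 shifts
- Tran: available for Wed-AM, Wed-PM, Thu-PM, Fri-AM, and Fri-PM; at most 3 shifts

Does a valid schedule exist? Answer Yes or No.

No

Total capacity is 9 and 9 slots are needed, so capacity alone doesn't rule it out.
Shifts {Wed-AM, Wed-PM, Thu-PM, Fri-AM, Fri-PM} need 8 worker-slots in total, but the baristas available for any of those shifts (Huang, Nakamura, Jules, and Tran) can supply at most 7 among them. So no valid schedule exists.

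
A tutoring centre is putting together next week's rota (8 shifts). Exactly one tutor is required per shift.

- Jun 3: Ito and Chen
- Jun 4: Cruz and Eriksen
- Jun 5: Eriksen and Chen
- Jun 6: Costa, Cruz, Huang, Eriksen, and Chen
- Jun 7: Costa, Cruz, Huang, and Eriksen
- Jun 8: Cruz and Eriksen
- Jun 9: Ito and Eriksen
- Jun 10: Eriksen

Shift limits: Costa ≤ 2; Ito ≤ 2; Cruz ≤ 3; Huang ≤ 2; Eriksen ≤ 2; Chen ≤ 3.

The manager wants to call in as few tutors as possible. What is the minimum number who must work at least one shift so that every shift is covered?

8 slots to fill and no one can take more than 3, so at least ⌈8/3⌉ = 3 tutors are needed.
Cruz, Eriksen, and Chen alone can cover everything: Jun 3→Chen, Jun 4→Cruz, Jun 5→Chen, Jun 6→Chen, Jun 7→Cruz, Jun 8→Cruz, Jun 9→Eriksen, Jun 10→Eriksen.

3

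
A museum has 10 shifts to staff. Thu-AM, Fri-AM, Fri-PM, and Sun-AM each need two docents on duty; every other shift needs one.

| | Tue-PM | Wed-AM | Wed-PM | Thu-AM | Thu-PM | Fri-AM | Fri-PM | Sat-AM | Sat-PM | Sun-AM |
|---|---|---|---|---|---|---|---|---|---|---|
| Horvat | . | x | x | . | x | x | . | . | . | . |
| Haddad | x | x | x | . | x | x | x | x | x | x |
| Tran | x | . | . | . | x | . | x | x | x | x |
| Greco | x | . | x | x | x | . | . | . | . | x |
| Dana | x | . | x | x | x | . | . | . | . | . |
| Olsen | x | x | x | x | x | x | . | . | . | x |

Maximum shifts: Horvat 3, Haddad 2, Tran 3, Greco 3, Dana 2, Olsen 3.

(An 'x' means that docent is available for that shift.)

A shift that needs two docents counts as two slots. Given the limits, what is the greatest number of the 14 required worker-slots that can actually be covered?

14

Total capacity across all docents is 3+2+3+3+2+3 = 16, and 14 slots are needed, so at most 14 can be filled.
An assignment achieving 14: Tue-PM→Greco, Wed-AM→Horvat, Wed-PM→Horvat, Thu-AM→Greco+Dana, Thu-PM→Dana, Fri-AM→Horvat+Olsen, Fri-PM→Haddad+Tran, Sat-AM→Haddad, Sat-PM→Tran, Sun-AM→Tran+Greco.
Loads: Horvat 3/3, Haddad 2/2, Tran 3/3, Greco 3/3, Dana 2/2, Olsen 1/3.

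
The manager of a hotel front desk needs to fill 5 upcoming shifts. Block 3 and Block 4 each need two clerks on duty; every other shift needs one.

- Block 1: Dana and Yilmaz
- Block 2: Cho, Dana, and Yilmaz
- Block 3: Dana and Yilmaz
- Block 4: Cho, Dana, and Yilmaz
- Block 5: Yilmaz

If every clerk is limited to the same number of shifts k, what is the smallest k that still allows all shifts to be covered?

3

With 3 clerks and 7 worker-slots to fill, someone must work at least ⌈7/3⌉ = 3 shifts, so k ≥ 3.
k = 3 works: Block 1→Dana, Block 2→Cho, Block 3→Dana+Yilmaz, Block 4→Cho+Dana, Block 5→Yilmaz.
Loads: Cho 2, Dana 3, Yilmaz 2 — all ≤ 3.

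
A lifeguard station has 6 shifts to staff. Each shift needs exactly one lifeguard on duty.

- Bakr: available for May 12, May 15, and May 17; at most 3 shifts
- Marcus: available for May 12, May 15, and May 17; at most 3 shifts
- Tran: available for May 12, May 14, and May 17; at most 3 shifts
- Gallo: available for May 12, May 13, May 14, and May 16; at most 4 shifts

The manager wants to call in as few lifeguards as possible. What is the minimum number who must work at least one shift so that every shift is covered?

6 slots to fill and no one can take more than 4, so at least ⌈6/4⌉ = 2 lifeguards are needed.
Bakr and Gallo alone can cover everything: May 12→Bakr, May 13→Gallo, May 14→Gallo, May 15→Bakr, May 16→Gallo, May 17→Bakr.

2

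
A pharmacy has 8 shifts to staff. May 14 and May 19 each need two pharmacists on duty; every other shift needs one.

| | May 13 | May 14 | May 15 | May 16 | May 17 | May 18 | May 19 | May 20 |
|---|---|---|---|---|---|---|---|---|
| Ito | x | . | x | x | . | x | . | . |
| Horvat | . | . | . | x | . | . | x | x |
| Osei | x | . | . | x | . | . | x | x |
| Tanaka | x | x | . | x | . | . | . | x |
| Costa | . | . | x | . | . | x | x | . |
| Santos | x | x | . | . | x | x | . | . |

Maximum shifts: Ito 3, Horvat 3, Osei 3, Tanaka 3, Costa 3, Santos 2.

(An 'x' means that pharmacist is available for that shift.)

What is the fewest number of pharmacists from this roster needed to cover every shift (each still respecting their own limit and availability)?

10 slots to fill and no one can take more than 3, so at least ⌈10/3⌉ = 4 pharmacists are needed.
Horvat, Tanaka, Costa, and Santos alone can cover everything: May 13→Tanaka, May 14→Tanaka+Santos, May 15→Costa, May 16→Horvat, May 17→Santos, May 18→Costa, May 19→Horvat+Costa, May 20→Horvat.

4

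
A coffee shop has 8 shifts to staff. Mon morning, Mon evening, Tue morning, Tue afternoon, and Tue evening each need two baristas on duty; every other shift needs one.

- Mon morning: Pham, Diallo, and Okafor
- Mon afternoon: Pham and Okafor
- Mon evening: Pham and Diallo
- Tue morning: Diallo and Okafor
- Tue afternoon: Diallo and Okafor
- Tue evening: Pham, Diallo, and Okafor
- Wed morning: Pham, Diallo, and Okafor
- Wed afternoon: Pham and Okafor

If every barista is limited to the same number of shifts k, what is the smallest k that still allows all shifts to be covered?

With 3 baristas and 13 worker-slots to fill, someone must work at least ⌈13/3⌉ = 5 shifts, so k ≥ 5.
k = 5 works: Mon morning→Pham+Diallo, Mon afternoon→Pham, Mon evening→Pham+Diallo, Tue morning→Diallo+Okafor, Tue afternoon→Diallo+Okafor, Tue evening→Pham+Diallo, Wed morning→Okafor, Wed afternoon→Pham.
Loads: Pham 5, Diallo 5, Okafor 3 — all ≤ 5.

5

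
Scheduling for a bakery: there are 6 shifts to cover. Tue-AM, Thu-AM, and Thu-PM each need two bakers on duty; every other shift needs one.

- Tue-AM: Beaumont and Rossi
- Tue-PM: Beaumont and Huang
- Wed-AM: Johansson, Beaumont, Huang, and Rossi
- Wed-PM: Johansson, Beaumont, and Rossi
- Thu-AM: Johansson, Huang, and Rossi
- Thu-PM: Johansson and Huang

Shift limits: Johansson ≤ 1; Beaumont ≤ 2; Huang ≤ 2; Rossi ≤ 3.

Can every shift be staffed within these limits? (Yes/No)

No

Total capacity is 1+2+2+3 = 8 but 9 worker-slots are needed — infeasible.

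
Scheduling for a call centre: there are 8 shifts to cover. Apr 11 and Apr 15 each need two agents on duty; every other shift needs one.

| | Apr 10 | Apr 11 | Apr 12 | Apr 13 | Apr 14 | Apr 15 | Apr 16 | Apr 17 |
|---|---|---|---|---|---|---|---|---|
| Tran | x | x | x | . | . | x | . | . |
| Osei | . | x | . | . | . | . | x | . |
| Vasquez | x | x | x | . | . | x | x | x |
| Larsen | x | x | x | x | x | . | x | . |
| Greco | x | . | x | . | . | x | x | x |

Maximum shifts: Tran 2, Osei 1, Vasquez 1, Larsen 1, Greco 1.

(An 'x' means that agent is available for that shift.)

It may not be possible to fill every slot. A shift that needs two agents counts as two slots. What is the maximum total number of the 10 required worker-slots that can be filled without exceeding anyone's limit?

6

Total capacity across all agents is 2+1+1+1+1 = 6, and 10 slots are needed, so at most 6 can be filled.
An assignment achieving 6: Apr 10→Tran, Apr 11→Osei, Apr 13→Larsen, Apr 15→Tran+Greco, Apr 17→Vasquez.
Loads: Tran 2/2, Osei 1/1, Vasquez 1/1, Larsen 1/1, Greco 1/1.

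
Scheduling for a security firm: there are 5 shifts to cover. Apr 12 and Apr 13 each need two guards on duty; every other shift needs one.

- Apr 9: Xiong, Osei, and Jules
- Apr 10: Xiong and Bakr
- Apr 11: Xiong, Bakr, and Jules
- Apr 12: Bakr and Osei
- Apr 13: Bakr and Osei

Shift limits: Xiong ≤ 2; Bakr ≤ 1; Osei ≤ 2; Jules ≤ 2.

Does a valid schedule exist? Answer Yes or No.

Total capacity is 7 and 7 slots are needed, so capacity alone doesn't rule it out.
Shifts {Apr 12, Apr 13} need 4 worker-slots in total, but the guards available for any of those shifts (Bakr and Osei) can supply at most 3 among them. So no valid schedule exists.

No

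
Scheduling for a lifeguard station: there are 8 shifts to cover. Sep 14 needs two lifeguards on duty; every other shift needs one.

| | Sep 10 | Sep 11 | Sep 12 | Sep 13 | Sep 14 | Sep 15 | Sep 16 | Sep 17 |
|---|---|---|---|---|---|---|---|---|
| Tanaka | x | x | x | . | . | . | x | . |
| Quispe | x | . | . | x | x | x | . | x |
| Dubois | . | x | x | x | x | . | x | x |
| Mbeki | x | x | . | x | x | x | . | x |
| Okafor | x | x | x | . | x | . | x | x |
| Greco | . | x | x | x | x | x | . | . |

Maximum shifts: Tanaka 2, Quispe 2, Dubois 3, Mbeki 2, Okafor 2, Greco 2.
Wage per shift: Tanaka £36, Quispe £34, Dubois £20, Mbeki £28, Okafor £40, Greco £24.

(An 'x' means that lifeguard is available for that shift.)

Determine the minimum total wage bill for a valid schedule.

£232

Picking the cheapest available lifeguard for each shift independently would cost £196, but that ignores the shift limits.
An optimal schedule: Sep 10→Mbeki, Sep 11→Greco, Sep 12→Dubois, Sep 13→Dubois, Sep 14→Mbeki+Quispe, Sep 15→Greco, Sep 16→Dubois, Sep 17→Quispe.
Total: 28 + 24 + 20 + 20 + 28 + 34 + 24 + 20 + 34 = £232.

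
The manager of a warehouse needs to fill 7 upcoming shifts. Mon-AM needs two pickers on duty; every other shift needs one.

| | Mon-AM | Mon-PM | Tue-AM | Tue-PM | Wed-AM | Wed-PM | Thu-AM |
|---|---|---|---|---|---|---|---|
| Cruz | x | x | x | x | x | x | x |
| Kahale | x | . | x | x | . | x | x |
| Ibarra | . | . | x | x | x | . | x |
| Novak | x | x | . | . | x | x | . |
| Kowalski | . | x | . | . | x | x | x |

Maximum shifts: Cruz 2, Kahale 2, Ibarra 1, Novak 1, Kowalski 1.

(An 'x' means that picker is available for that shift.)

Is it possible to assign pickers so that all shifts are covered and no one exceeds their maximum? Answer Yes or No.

No

Total capacity is 2+2+1+1+1 = 7 but 8 worker-slots are needed — infeasible.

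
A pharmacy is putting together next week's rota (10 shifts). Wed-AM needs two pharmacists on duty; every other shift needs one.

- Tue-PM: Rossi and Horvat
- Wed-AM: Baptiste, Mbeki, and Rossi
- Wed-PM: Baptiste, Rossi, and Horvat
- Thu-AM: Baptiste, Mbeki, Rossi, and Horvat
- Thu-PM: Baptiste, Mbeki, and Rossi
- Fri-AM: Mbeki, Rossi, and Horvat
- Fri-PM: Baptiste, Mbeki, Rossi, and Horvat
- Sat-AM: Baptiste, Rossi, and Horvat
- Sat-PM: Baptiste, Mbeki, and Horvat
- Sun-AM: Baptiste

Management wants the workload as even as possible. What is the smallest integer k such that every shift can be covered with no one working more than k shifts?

3

With 4 pharmacists and 11 worker-slots to fill, someone must work at least ⌈11/4⌉ = 3 shifts, so k ≥ 3.
k = 3 works: Tue-PM→Rossi, Wed-AM→Baptiste+Mbeki, Wed-PM→Baptiste, Thu-AM→Rossi, Thu-PM→Mbeki, Fri-AM→Mbeki, Fri-PM→Horvat, Sat-AM→Rossi, Sat-PM→Horvat, Sun-AM→Baptiste.
Loads: Baptiste 3, Mbeki 3, Rossi 3, Horvat 2 — all ≤ 3.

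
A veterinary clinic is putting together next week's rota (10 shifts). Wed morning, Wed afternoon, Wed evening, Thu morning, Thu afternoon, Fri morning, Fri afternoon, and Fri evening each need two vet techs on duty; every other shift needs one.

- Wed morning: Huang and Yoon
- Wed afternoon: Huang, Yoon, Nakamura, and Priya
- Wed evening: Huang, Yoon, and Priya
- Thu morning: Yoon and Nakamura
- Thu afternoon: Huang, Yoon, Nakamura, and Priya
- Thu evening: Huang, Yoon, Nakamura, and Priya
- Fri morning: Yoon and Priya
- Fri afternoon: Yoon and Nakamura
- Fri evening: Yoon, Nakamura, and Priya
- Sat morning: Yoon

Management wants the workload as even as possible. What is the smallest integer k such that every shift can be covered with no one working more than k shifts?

With 4 vet techs and 18 worker-slots to fill, someone must work at least ⌈18/4⌉ = 5 shifts, so k ≥ 5.
k = 5 works: Wed morning→Huang+Yoon, Wed afternoon→Huang+Nakamura, Wed evening→Huang+Priya, Thu morning→Yoon+Nakamura, Thu afternoon→Huang+Nakamura, Thu evening→Huang, Fri morning→Yoon+Priya, Fri afternoon→Yoon+Nakamura, Fri evening→Nakamura+Priya, Sat morning→Yoon.
Loads: Huang 5, Yoon 5, Nakamura 5, Priya 3 — all ≤ 5.

5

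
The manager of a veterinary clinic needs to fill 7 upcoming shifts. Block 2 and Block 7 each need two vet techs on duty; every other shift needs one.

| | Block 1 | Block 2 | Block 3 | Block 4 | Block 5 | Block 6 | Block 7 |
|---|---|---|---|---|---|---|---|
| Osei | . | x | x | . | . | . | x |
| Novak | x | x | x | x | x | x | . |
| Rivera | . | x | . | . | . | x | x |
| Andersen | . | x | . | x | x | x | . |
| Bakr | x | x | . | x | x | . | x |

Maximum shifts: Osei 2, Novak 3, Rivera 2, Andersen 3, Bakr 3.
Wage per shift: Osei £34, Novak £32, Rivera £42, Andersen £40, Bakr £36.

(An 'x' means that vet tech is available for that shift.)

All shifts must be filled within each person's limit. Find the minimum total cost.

Picking the cheapest available vet tech for each shift independently would cost £296, but that ignores the shift limits.
An optimal schedule: Block 1→Novak, Block 2→Osei+Bakr, Block 3→Novak, Block 4→Novak, Block 5→Bakr, Block 6→Andersen, Block 7→Osei+Bakr.
Total: 32 + 34 + 36 + 32 + 32 + 36 + 40 + 34 + 36 = £312.

£312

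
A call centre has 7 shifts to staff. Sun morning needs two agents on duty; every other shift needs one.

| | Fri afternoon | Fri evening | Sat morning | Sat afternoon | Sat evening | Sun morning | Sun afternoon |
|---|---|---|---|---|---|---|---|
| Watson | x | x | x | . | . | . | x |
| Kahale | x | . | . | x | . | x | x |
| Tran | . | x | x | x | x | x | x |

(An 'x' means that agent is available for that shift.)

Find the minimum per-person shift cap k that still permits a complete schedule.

With 3 agents and 8 worker-slots to fill, someone must work at least ⌈8/3⌉ = 3 shifts, so k ≥ 3.
k = 3 works: Fri afternoon→Watson, Fri evening→Watson, Sat morning→Watson, Sat afternoon→Kahale, Sat evening→Tran, Sun morning→Kahale+Tran, Sun afternoon→Kahale.
Loads: Watson 3, Kahale 3, Tran 2 — all ≤ 3.

3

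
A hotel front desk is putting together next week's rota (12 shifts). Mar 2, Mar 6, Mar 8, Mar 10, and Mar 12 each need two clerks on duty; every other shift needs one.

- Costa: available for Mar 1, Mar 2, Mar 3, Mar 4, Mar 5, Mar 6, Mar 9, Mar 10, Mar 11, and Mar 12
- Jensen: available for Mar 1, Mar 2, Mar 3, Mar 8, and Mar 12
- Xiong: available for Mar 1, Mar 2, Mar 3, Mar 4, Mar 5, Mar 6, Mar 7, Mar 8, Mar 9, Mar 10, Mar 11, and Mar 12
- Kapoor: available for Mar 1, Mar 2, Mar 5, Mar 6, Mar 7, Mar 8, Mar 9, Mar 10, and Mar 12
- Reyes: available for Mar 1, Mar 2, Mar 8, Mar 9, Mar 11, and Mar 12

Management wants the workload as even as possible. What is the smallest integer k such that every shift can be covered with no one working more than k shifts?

With 5 clerks and 17 worker-slots to fill, someone must work at least ⌈17/5⌉ = 4 shifts, so k ≥ 4.
k = 4 works: Mar 1→Jensen, Mar 2→Jensen+Kapoor, Mar 3→Costa, Mar 4→Costa, Mar 5→Costa, Mar 6→Costa+Xiong, Mar 7→Xiong, Mar 8→Jensen+Kapoor, Mar 9→Kapoor, Mar 10→Xiong+Kapoor, Mar 11→Xiong, Mar 12→Jensen+Reyes.
Loads: Costa 4, Jensen 4, Xiong 4, Kapoor 4, Reyes 1 — all ≤ 4.

4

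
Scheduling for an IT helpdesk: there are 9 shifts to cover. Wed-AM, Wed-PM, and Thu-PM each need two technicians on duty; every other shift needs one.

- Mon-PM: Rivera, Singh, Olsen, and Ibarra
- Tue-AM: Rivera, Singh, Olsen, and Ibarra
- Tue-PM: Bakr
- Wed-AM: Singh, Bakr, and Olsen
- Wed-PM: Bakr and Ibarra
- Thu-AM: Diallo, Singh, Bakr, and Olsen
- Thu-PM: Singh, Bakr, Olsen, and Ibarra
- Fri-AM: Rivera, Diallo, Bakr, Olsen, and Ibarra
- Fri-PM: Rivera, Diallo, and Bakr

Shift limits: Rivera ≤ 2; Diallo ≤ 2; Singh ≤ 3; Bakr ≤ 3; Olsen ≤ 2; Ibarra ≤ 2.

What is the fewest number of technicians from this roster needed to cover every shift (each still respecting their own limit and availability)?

12 slots to fill and no one can take more than 3, so at least ⌈12/3⌉ = 4 technicians are needed.
Any 4 technicians together have capacity at most 3+3+2+2 = 10 < 12 slots, so 4 can never suffice.
Rivera, Diallo, Singh, Bakr, and Ibarra alone can cover everything: Mon-PM→Rivera, Tue-AM→Rivera, Tue-PM→Bakr, Wed-AM→Singh+Bakr, Wed-PM→Bakr+Ibarra, Thu-AM→Singh, Thu-PM→Singh+Ibarra, Fri-AM→Diallo, Fri-PM→Diallo.

5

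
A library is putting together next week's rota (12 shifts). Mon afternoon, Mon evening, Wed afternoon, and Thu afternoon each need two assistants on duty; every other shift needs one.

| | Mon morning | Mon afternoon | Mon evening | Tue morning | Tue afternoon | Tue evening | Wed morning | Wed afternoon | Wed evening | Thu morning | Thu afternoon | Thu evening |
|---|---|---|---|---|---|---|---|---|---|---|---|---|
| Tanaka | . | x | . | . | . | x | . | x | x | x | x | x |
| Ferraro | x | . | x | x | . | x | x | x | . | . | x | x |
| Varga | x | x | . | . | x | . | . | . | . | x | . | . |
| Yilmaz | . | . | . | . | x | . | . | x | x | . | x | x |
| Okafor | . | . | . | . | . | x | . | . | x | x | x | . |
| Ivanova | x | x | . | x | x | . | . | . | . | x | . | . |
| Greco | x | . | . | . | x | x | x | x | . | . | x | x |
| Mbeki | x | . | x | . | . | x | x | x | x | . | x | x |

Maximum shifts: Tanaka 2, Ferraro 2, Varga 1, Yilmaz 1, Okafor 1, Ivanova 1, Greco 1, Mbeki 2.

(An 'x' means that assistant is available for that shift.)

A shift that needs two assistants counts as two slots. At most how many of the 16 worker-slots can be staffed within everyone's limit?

11

Total capacity across all assistants is 2+2+1+1+1+1+1+2 = 11, and 16 slots are needed, so at most 11 can be filled.
An assignment achieving 11: Mon morning→Ivanova, Mon afternoon→Tanaka+Varga, Mon evening→Ferraro+Mbeki, Tue morning→Ferraro, Tue afternoon→Yilmaz, Tue evening→Mbeki, Wed morning→Greco, Wed evening→Tanaka, Thu morning→Okafor.
Loads: Tanaka 2/2, Ferraro 2/2, Varga 1/1, Yilmaz 1/1, Okafor 1/1, Ivanova 1/1, Greco 1/1, Mbeki 2/2.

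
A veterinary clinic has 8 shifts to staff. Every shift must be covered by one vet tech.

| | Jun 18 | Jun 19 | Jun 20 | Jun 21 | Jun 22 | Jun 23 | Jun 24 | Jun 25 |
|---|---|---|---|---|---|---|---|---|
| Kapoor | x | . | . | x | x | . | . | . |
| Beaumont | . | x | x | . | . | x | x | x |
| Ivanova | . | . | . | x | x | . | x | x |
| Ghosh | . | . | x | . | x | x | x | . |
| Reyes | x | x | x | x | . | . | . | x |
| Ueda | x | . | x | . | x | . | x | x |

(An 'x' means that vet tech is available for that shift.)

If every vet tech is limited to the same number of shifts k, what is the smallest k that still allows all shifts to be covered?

With 6 vet techs and 8 worker-slots to fill, someone must work at least ⌈8/6⌉ = 2 shifts, so k ≥ 2.
k = 2 works: Jun 18→Kapoor, Jun 19→Beaumont, Jun 20→Ghosh, Jun 21→Kapoor, Jun 22→Ivanova, Jun 23→Beaumont, Jun 24→Ivanova, Jun 25→Reyes.
Loads: Kapoor 2, Beaumont 2, Ivanova 2, Ghosh 1, Reyes 1, Ueda 0 — all ≤ 2.

2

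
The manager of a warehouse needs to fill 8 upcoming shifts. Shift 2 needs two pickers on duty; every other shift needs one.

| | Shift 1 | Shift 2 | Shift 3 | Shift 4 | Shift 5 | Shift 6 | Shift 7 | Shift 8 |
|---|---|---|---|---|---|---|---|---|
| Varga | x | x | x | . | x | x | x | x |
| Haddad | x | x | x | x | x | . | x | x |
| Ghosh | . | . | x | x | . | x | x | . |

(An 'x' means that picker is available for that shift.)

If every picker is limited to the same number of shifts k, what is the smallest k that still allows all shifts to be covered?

3

With 3 pickers and 9 worker-slots to fill, someone must work at least ⌈9/3⌉ = 3 shifts, so k ≥ 3.
k = 3 works: Shift 1→Varga, Shift 2→Varga+Haddad, Shift 3→Ghosh, Shift 4→Haddad, Shift 5→Varga, Shift 6→Ghosh, Shift 7→Ghosh, Shift 8→Haddad.
Loads: Varga 3, Haddad 3, Ghosh 3 — all ≤ 3.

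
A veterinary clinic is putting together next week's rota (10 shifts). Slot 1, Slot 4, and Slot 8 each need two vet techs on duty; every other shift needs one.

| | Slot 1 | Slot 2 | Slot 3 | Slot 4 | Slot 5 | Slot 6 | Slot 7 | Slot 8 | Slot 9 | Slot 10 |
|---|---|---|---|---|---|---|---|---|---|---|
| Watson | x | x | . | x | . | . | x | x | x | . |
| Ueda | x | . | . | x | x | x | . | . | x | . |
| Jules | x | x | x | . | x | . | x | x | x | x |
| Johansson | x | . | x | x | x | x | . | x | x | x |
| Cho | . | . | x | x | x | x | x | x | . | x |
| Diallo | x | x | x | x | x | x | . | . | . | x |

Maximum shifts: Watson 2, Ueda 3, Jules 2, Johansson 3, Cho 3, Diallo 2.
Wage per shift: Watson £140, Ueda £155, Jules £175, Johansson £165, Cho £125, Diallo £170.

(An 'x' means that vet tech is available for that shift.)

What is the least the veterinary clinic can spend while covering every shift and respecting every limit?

Picking the cheapest available vet tech for each shift independently would cost £1730, but that ignores the shift limits.
An optimal schedule: Slot 1→Ueda+Diallo, Slot 2→Watson, Slot 3→Cho, Slot 4→Johansson+Diallo, Slot 5→Ueda, Slot 6→Cho, Slot 7→Cho, Slot 8→Watson+Johansson, Slot 9→Ueda, Slot 10→Johansson.
Total: 155 + 170 + 140 + 125 + 165 + 170 + 155 + 125 + 125 + 140 + 165 + 155 + 165 = £1955.

£1955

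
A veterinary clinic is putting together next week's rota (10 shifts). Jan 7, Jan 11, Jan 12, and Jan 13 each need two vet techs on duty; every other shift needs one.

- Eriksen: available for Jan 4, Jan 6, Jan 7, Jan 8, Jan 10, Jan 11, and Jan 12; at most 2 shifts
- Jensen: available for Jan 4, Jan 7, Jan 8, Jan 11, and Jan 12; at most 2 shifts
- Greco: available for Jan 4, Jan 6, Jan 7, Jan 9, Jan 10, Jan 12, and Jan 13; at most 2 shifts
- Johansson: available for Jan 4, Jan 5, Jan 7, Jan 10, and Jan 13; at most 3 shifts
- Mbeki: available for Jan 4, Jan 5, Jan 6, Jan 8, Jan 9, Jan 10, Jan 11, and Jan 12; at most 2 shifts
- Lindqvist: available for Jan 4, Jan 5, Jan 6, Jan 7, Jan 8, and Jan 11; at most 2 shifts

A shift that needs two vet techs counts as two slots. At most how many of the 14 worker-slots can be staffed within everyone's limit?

13

Total capacity across all vet techs is 2+2+2+3+2+2 = 13, and 14 slots are needed, so at most 13 can be filled.
An assignment achieving 13: Jan 4→Lindqvist, Jan 5→Johansson, Jan 6→Eriksen, Jan 7→Lindqvist, Jan 8→Eriksen, Jan 9→Greco, Jan 10→Johansson, Jan 11→Jensen+Mbeki, Jan 12→Jensen+Mbeki, Jan 13→Greco+Johansson.
Loads: Eriksen 2/2, Jensen 2/2, Greco 2/2, Johansson 3/3, Mbeki 2/2, Lindqvist 2/2.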